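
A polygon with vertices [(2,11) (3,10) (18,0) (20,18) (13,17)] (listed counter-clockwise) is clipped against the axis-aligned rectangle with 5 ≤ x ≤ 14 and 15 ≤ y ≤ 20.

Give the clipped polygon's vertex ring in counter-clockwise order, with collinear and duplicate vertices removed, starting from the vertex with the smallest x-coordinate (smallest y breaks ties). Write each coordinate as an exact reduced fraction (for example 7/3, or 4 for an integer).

Clipped polygon: [(28/3,15) (14,15) (14,120/7) (13,17)]

1. After x ≥ 5: [(5,139/11) (5,26/3) (18,0) (20,18) (13,17)]
2. After x ≤ 14: [(5,139/11) (5,26/3) (14,8/3) (14,120/7) (13,17)]
3. After y ≥ 15: [(28/3,15) (14,15) (14,120/7) (13,17)]
4. After y ≤ 20: [(28/3,15) (14,15) (14,120/7) (13,17)]
5. Canonical ring: [(28/3,15) (14,15) (14,120/7) (13,17)]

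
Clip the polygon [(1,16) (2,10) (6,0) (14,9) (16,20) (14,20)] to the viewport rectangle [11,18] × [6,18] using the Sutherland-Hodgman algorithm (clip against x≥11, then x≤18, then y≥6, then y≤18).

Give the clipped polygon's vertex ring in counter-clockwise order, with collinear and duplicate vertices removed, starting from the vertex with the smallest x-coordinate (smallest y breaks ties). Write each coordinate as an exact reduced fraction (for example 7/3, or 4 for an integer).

Clipped polygon: [(11,6) (34/3,6) (14,9) (172/11,18) (11,18)]

1. After x ≥ 11: [(11,248/13) (11,45/8) (14,9) (16,20) (14,20)]
2. After x ≤ 18: [(11,248/13) (11,45/8) (14,9) (16,20) (14,20)]
3. After y ≥ 6: [(11,248/13) (11,6) (34/3,6) (14,9) (16,20) (14,20)]
4. After y ≤ 18: [(11,18) (11,6) (34/3,6) (14,9) (172/11,18)]
5. Canonical ring: [(11,6) (34/3,6) (14,9) (172/11,18) (11,18)]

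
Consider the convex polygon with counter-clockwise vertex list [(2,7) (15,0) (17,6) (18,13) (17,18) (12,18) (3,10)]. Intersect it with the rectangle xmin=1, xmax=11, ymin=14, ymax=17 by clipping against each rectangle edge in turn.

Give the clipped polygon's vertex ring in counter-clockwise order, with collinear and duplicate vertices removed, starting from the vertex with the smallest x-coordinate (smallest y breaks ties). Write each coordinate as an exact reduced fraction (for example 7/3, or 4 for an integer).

1. After x ≥ 1: [(2,7) (15,0) (17,6) (18,13) (17,18) (12,18) (3,10)]
2. After x ≤ 11: [(2,7) (11,28/13) (11,154/9) (3,10)]
3. After y ≥ 14: [(11,14) (11,154/9) (15/2,14)]
4. After y ≤ 17: [(11,14) (11,17) (87/8,17) (15/2,14)]
5. Canonical ring: [(15/2,14) (11,14) (11,17) (87/8,17)]

Clipped polygon: [(15/2,14) (11,14) (11,17) (87/8,17)]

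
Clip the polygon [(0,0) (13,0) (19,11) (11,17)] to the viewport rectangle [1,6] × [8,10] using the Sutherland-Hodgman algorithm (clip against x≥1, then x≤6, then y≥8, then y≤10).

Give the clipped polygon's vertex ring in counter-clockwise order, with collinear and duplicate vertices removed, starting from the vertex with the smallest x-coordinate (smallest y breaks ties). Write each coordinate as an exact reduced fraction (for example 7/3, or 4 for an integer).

Clipped polygon: [(88/17,8) (6,8) (6,102/11)]

1. After x ≥ 1: [(1,17/11) (1,0) (13,0) (19,11) (11,17)]
2. After x ≤ 6: [(6,102/11) (1,17/11) (1,0) (6,0)]
3. After y ≥ 8: [(6,8) (6,102/11) (88/17,8)]
4. After y ≤ 10: [(6,8) (6,102/11) (88/17,8)]
5. Canonical ring: [(88/17,8) (6,8) (6,102/11)]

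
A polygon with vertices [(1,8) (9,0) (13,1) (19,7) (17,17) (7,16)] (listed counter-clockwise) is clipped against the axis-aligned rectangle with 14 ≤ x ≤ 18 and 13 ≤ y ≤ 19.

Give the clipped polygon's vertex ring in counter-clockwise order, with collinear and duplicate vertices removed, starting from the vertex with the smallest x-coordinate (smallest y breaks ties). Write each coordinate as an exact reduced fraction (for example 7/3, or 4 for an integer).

Clipped polygon: [(14,13) (89/5,13) (17,17) (14,167/10)]

1. After x ≥ 14: [(14,2) (19,7) (17,17) (14,167/10)]
2. After x ≤ 18: [(14,2) (18,6) (18,12) (17,17) (14,167/10)]
3. After y ≥ 13: [(14,13) (89/5,13) (17,17) (14,167/10)]
4. After y ≤ 19: [(14,13) (89/5,13) (17,17) (14,167/10)]
5. Canonical ring: [(14,13) (89/5,13) (17,17) (14,167/10)]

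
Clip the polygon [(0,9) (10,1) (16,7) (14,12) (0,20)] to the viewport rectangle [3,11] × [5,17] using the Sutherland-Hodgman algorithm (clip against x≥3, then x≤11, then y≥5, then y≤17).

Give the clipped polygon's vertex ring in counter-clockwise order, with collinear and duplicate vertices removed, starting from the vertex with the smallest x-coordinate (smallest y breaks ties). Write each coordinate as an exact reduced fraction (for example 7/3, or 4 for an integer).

Clipped polygon: [(3,33/5) (5,5) (11,5) (11,96/7) (21/4,17) (3,17)]

1. After x ≥ 3: [(3,33/5) (10,1) (16,7) (14,12) (3,128/7)]
2. After x ≤ 11: [(3,33/5) (10,1) (11,2) (11,96/7) (3,128/7)]
3. After y ≥ 5: [(3,33/5) (5,5) (11,5) (11,96/7) (3,128/7)]
4. After y ≤ 17: [(3,17) (3,33/5) (5,5) (11,5) (11,96/7) (21/4,17)]
5. Canonical ring: [(3,33/5) (5,5) (11,5) (11,96/7) (21/4,17) (3,17)]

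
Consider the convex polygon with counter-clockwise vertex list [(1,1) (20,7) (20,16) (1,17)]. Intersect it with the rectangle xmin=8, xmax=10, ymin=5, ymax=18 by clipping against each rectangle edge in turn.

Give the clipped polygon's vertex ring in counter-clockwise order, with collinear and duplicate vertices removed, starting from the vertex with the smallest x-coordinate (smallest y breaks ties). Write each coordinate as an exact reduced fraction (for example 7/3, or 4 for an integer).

Clipped polygon: [(8,5) (10,5) (10,314/19) (8,316/19)]

1. After x ≥ 8: [(8,61/19) (20,7) (20,16) (8,316/19)]
2. After x ≤ 10: [(8,61/19) (10,73/19) (10,314/19) (8,316/19)]
3. After y ≥ 5: [(8,5) (10,5) (10,314/19) (8,316/19)]
4. After y ≤ 18: [(8,5) (10,5) (10,314/19) (8,316/19)]
5. Canonical ring: [(8,5) (10,5) (10,314/19) (8,316/19)]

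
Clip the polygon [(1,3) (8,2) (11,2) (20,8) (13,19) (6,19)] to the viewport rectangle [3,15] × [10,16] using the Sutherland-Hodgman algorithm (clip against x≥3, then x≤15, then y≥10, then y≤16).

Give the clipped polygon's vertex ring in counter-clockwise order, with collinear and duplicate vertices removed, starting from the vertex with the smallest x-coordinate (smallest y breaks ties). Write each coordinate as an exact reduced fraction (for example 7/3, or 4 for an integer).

1. After x ≥ 3: [(3,47/5) (3,19/7) (8,2) (11,2) (20,8) (13,19) (6,19)]
2. After x ≤ 15: [(3,47/5) (3,19/7) (8,2) (11,2) (15,14/3) (15,111/7) (13,19) (6,19)]
3. After y ≥ 10: [(51/16,10) (15,10) (15,111/7) (13,19) (6,19)]
4. After y ≤ 16: [(81/16,16) (51/16,10) (15,10) (15,111/7) (164/11,16)]
5. Canonical ring: [(51/16,10) (15,10) (15,111/7) (164/11,16) (81/16,16)]

Clipped polygon: [(51/16,10) (15,10) (15,111/7) (164/11,16) (81/16,16)]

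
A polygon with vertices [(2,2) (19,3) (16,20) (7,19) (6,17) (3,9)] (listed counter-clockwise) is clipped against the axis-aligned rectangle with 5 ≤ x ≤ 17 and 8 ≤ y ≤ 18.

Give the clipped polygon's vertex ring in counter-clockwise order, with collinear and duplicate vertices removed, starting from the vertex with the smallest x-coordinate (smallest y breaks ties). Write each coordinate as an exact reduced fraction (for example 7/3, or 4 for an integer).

Clipped polygon: [(5,8) (17,8) (17,43/3) (278/17,18) (13/2,18) (6,17) (5,43/3)]

1. After x ≥ 5: [(5,37/17) (19,3) (16,20) (7,19) (6,17) (5,43/3)]
2. After x ≤ 17: [(5,37/17) (17,49/17) (17,43/3) (16,20) (7,19) (6,17) (5,43/3)]
3. After y ≥ 8: [(5,8) (17,8) (17,43/3) (16,20) (7,19) (6,17) (5,43/3)]
4. After y ≤ 18: [(5,8) (17,8) (17,43/3) (278/17,18) (13/2,18) (6,17) (5,43/3)]
5. Canonical ring: [(5,8) (17,8) (17,43/3) (278/17,18) (13/2,18) (6,17) (5,43/3)]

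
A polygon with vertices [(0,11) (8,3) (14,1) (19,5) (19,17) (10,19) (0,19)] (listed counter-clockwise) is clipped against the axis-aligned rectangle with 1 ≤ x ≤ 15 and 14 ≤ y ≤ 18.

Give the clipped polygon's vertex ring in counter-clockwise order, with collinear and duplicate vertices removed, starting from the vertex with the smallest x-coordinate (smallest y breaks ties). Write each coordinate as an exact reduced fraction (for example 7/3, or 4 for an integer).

Clipped polygon: [(1,14) (15,14) (15,161/9) (29/2,18) (1,18)]

1. After x ≥ 1: [(1,10) (8,3) (14,1) (19,5) (19,17) (10,19) (1,19)]
2. After x ≤ 15: [(1,10) (8,3) (14,1) (15,9/5) (15,161/9) (10,19) (1,19)]
3. After y ≥ 14: [(1,14) (15,14) (15,161/9) (10,19) (1,19)]
4. After y ≤ 18: [(1,18) (1,14) (15,14) (15,161/9) (29/2,18)]
5. Canonical ring: [(1,14) (15,14) (15,161/9) (29/2,18) (1,18)]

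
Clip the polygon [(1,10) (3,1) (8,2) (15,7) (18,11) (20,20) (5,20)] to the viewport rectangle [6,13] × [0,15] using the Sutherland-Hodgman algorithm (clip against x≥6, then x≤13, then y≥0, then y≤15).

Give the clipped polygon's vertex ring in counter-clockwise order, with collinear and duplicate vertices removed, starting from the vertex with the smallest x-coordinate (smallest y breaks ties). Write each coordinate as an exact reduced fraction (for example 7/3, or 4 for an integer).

Clipped polygon: [(6,8/5) (8,2) (13,39/7) (13,15) (6,15)]

1. After x ≥ 6: [(6,8/5) (8,2) (15,7) (18,11) (20,20) (6,20)]
2. After x ≤ 13: [(6,8/5) (8,2) (13,39/7) (13,20) (6,20)]
3. After y ≥ 0: [(6,8/5) (8,2) (13,39/7) (13,20) (6,20)]
4. After y ≤ 15: [(6,15) (6,8/5) (8,2) (13,39/7) (13,15)]
5. Canonical ring: [(6,8/5) (8,2) (13,39/7) (13,15) (6,15)]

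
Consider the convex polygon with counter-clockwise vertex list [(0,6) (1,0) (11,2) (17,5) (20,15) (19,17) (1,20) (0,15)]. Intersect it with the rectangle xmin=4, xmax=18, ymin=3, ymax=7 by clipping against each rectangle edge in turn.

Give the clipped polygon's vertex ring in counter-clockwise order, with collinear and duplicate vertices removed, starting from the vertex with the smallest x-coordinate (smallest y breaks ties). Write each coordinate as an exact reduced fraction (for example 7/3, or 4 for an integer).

1. After x ≥ 4: [(4,3/5) (11,2) (17,5) (20,15) (19,17) (4,39/2)]
2. After x ≤ 18: [(4,3/5) (11,2) (17,5) (18,25/3) (18,103/6) (4,39/2)]
3. After y ≥ 3: [(4,3) (13,3) (17,5) (18,25/3) (18,103/6) (4,39/2)]
4. After y ≤ 7: [(4,7) (4,3) (13,3) (17,5) (88/5,7)]
5. Canonical ring: [(4,3) (13,3) (17,5) (88/5,7) (4,7)]

Clipped polygon: [(4,3) (13,3) (17,5) (88/5,7) (4,7)]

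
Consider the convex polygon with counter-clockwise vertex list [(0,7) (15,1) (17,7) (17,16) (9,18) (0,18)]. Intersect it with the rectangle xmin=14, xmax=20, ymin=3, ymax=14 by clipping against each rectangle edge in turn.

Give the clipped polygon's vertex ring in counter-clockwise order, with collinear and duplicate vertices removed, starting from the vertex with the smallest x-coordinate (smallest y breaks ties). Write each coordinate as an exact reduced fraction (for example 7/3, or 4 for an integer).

1. After x ≥ 14: [(14,7/5) (15,1) (17,7) (17,16) (14,67/4)]
2. After x ≤ 20: [(14,7/5) (15,1) (17,7) (17,16) (14,67/4)]
3. After y ≥ 3: [(14,3) (47/3,3) (17,7) (17,16) (14,67/4)]
4. After y ≤ 14: [(14,14) (14,3) (47/3,3) (17,7) (17,14)]
5. Canonical ring: [(14,3) (47/3,3) (17,7) (17,14) (14,14)]

Clipped polygon: [(14,3) (47/3,3) (17,7) (17,14) (14,14)]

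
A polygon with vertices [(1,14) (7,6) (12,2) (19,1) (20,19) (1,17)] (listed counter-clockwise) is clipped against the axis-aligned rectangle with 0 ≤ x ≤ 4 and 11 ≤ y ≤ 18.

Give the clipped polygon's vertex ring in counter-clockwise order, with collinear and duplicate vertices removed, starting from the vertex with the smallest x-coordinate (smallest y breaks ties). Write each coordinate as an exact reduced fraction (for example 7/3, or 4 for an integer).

Clipped polygon: [(1,14) (13/4,11) (4,11) (4,329/19) (1,17)]

1. After x ≥ 0: [(1,14) (7,6) (12,2) (19,1) (20,19) (1,17)]
2. After x ≤ 4: [(1,14) (4,10) (4,329/19) (1,17)]
3. After y ≥ 11: [(1,14) (13/4,11) (4,11) (4,329/19) (1,17)]
4. After y ≤ 18: [(1,14) (13/4,11) (4,11) (4,329/19) (1,17)]
5. Canonical ring: [(1,14) (13/4,11) (4,11) (4,329/19) (1,17)]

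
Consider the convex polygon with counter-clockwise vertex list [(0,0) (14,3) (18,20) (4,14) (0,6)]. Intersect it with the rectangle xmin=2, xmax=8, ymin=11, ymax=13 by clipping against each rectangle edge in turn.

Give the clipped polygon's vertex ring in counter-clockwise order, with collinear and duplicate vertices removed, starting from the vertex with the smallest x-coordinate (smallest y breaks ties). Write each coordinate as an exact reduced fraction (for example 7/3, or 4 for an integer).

Clipped polygon: [(5/2,11) (8,11) (8,13) (7/2,13)]

1. After x ≥ 2: [(2,3/7) (14,3) (18,20) (4,14) (2,10)]
2. After x ≤ 8: [(2,3/7) (8,12/7) (8,110/7) (4,14) (2,10)]
3. After y ≥ 11: [(8,11) (8,110/7) (4,14) (5/2,11)]
4. After y ≤ 13: [(8,11) (8,13) (7/2,13) (5/2,11)]
5. Canonical ring: [(5/2,11) (8,11) (8,13) (7/2,13)]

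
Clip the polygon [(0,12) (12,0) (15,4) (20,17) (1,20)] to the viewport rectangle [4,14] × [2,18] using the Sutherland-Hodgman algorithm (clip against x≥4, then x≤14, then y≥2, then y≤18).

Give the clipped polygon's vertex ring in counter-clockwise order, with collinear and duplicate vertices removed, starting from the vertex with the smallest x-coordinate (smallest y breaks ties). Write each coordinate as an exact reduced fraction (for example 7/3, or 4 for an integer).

Clipped polygon: [(4,8) (10,2) (27/2,2) (14,8/3) (14,341/19) (41/3,18) (4,18)]

1. After x ≥ 4: [(4,8) (12,0) (15,4) (20,17) (4,371/19)]
2. After x ≤ 14: [(4,8) (12,0) (14,8/3) (14,341/19) (4,371/19)]
3. After y ≥ 2: [(4,8) (10,2) (27/2,2) (14,8/3) (14,341/19) (4,371/19)]
4. After y ≤ 18: [(4,18) (4,8) (10,2) (27/2,2) (14,8/3) (14,341/19) (41/3,18)]
5. Canonical ring: [(4,8) (10,2) (27/2,2) (14,8/3) (14,341/19) (41/3,18) (4,18)]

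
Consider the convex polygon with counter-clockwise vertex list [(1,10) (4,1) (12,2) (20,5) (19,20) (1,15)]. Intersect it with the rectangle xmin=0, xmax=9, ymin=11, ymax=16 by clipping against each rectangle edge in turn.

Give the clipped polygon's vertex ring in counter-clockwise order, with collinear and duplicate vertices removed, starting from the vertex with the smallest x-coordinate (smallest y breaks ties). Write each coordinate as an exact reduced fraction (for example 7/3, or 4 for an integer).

Clipped polygon: [(1,11) (9,11) (9,16) (23/5,16) (1,15)]

1. After x ≥ 0: [(1,10) (4,1) (12,2) (20,5) (19,20) (1,15)]
2. After x ≤ 9: [(1,10) (4,1) (9,13/8) (9,155/9) (1,15)]
3. After y ≥ 11: [(1,11) (9,11) (9,155/9) (1,15)]
4. After y ≤ 16: [(1,11) (9,11) (9,16) (23/5,16) (1,15)]
5. Canonical ring: [(1,11) (9,11) (9,16) (23/5,16) (1,15)]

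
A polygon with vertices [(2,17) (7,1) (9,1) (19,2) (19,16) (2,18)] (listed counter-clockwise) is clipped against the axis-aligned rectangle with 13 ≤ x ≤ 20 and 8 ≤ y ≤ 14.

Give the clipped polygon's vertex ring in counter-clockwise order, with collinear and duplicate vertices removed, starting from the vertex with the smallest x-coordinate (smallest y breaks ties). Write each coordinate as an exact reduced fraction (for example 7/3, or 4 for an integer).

1. After x ≥ 13: [(13,7/5) (19,2) (19,16) (13,284/17)]
2. After x ≤ 20: [(13,7/5) (19,2) (19,16) (13,284/17)]
3. After y ≥ 8: [(13,8) (19,8) (19,16) (13,284/17)]
4. After y ≤ 14: [(13,14) (13,8) (19,8) (19,14)]
5. Canonical ring: [(13,8) (19,8) (19,14) (13,14)]

Clipped polygon: [(13,8) (19,8) (19,14) (13,14)]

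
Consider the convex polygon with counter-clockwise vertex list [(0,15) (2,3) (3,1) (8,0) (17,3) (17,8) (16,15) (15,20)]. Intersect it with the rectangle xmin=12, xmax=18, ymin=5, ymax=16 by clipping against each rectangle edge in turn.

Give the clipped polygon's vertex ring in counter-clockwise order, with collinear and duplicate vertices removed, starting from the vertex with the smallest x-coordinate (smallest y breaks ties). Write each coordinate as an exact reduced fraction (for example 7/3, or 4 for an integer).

1. After x ≥ 12: [(12,19) (12,4/3) (17,3) (17,8) (16,15) (15,20)]
2. After x ≤ 18: [(12,19) (12,4/3) (17,3) (17,8) (16,15) (15,20)]
3. After y ≥ 5: [(12,19) (12,5) (17,5) (17,8) (16,15) (15,20)]
4. After y ≤ 16: [(12,16) (12,5) (17,5) (17,8) (16,15) (79/5,16)]
5. Canonical ring: [(12,5) (17,5) (17,8) (16,15) (79/5,16) (12,16)]

Clipped polygon: [(12,5) (17,5) (17,8) (16,15) (79/5,16) (12,16)]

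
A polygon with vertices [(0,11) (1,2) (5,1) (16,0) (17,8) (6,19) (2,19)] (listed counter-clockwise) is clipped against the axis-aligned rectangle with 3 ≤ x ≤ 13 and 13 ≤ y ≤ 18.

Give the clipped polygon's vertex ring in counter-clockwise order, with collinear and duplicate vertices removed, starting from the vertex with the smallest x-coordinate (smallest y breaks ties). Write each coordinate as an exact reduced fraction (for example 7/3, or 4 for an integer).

Clipped polygon: [(3,13) (12,13) (7,18) (3,18)]

1. After x ≥ 3: [(3,3/2) (5,1) (16,0) (17,8) (6,19) (3,19)]
2. After x ≤ 13: [(3,3/2) (5,1) (13,3/11) (13,12) (6,19) (3,19)]
3. After y ≥ 13: [(3,13) (12,13) (6,19) (3,19)]
4. After y ≤ 18: [(3,18) (3,13) (12,13) (7,18)]
5. Canonical ring: [(3,13) (12,13) (7,18) (3,18)]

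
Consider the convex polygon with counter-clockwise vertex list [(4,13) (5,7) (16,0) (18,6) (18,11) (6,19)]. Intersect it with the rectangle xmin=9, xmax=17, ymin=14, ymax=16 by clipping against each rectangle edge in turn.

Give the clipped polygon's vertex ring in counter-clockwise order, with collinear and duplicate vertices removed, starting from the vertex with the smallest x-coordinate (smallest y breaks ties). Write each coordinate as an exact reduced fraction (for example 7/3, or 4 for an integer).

1. After x ≥ 9: [(9,49/11) (16,0) (18,6) (18,11) (9,17)]
2. After x ≤ 17: [(9,49/11) (16,0) (17,3) (17,35/3) (9,17)]
3. After y ≥ 14: [(9,14) (27/2,14) (9,17)]
4. After y ≤ 16: [(9,16) (9,14) (27/2,14) (21/2,16)]
5. Canonical ring: [(9,14) (27/2,14) (21/2,16) (9,16)]

Clipped polygon: [(9,14) (27/2,14) (21/2,16) (9,16)]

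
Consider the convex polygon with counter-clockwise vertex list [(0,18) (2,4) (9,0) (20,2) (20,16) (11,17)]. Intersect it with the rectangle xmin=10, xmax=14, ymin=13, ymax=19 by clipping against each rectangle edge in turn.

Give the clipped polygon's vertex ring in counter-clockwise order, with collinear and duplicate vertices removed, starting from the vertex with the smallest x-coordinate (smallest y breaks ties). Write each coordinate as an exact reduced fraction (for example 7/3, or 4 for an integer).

1. After x ≥ 10: [(10,188/11) (10,2/11) (20,2) (20,16) (11,17)]
2. After x ≤ 14: [(10,188/11) (10,2/11) (14,10/11) (14,50/3) (11,17)]
3. After y ≥ 13: [(10,188/11) (10,13) (14,13) (14,50/3) (11,17)]
4. After y ≤ 19: [(10,188/11) (10,13) (14,13) (14,50/3) (11,17)]
5. Canonical ring: [(10,13) (14,13) (14,50/3) (11,17) (10,188/11)]

Clipped polygon: [(10,13) (14,13) (14,50/3) (11,17) (10,188/11)]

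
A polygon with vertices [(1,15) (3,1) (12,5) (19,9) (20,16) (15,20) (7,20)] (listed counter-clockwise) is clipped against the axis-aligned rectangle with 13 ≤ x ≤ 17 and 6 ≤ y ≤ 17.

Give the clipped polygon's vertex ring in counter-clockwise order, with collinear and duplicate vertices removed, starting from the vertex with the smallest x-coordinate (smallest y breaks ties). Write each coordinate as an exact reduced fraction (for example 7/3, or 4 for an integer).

Clipped polygon: [(13,6) (55/4,6) (17,55/7) (17,17) (13,17)]

1. After x ≥ 13: [(13,39/7) (19,9) (20,16) (15,20) (13,20)]
2. After x ≤ 17: [(13,39/7) (17,55/7) (17,92/5) (15,20) (13,20)]
3. After y ≥ 6: [(13,6) (55/4,6) (17,55/7) (17,92/5) (15,20) (13,20)]
4. After y ≤ 17: [(13,17) (13,6) (55/4,6) (17,55/7) (17,17)]
5. Canonical ring: [(13,6) (55/4,6) (17,55/7) (17,17) (13,17)]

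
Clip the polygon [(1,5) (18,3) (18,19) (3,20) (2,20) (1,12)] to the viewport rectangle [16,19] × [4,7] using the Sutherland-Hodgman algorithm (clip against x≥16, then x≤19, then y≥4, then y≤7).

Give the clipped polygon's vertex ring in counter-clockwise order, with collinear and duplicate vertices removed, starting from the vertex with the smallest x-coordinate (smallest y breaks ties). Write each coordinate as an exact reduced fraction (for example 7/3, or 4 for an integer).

1. After x ≥ 16: [(16,55/17) (18,3) (18,19) (16,287/15)]
2. After x ≤ 19: [(16,55/17) (18,3) (18,19) (16,287/15)]
3. After y ≥ 4: [(16,4) (18,4) (18,19) (16,287/15)]
4. After y ≤ 7: [(16,7) (16,4) (18,4) (18,7)]
5. Canonical ring: [(16,4) (18,4) (18,7) (16,7)]

Clipped polygon: [(16,4) (18,4) (18,7) (16,7)]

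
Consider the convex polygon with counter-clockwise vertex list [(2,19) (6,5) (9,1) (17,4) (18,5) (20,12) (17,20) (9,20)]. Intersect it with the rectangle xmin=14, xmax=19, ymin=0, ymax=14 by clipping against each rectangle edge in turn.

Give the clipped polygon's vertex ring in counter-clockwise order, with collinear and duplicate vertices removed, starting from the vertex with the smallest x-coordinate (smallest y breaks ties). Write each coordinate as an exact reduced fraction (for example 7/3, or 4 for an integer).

Clipped polygon: [(14,23/8) (17,4) (18,5) (19,17/2) (19,14) (14,14)]

1. After x ≥ 14: [(14,23/8) (17,4) (18,5) (20,12) (17,20) (14,20)]
2. After x ≤ 19: [(14,23/8) (17,4) (18,5) (19,17/2) (19,44/3) (17,20) (14,20)]
3. After y ≥ 0: [(14,23/8) (17,4) (18,5) (19,17/2) (19,44/3) (17,20) (14,20)]
4. After y ≤ 14: [(14,14) (14,23/8) (17,4) (18,5) (19,17/2) (19,14)]
5. Canonical ring: [(14,23/8) (17,4) (18,5) (19,17/2) (19,14) (14,14)]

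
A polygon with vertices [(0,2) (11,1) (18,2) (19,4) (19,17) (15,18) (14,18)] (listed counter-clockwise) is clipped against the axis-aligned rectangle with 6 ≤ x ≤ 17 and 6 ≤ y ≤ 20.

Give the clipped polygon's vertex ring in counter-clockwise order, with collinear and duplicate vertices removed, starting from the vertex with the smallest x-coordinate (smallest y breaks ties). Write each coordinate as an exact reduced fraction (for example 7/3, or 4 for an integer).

Clipped polygon: [(6,6) (17,6) (17,35/2) (15,18) (14,18) (6,62/7)]

1. After x ≥ 6: [(6,62/7) (6,16/11) (11,1) (18,2) (19,4) (19,17) (15,18) (14,18)]
2. After x ≤ 17: [(6,62/7) (6,16/11) (11,1) (17,13/7) (17,35/2) (15,18) (14,18)]
3. After y ≥ 6: [(6,62/7) (6,6) (17,6) (17,35/2) (15,18) (14,18)]
4. After y ≤ 20: [(6,62/7) (6,6) (17,6) (17,35/2) (15,18) (14,18)]
5. Canonical ring: [(6,6) (17,6) (17,35/2) (15,18) (14,18) (6,62/7)]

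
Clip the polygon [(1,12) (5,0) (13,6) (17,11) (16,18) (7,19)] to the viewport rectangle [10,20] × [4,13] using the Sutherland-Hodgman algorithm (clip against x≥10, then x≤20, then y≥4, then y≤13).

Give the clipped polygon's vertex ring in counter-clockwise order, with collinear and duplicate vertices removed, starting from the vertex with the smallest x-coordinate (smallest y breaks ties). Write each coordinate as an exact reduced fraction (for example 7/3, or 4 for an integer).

Clipped polygon: [(10,4) (31/3,4) (13,6) (17,11) (117/7,13) (10,13)]

1. After x ≥ 10: [(10,15/4) (13,6) (17,11) (16,18) (10,56/3)]
2. After x ≤ 20: [(10,15/4) (13,6) (17,11) (16,18) (10,56/3)]
3. After y ≥ 4: [(10,4) (31/3,4) (13,6) (17,11) (16,18) (10,56/3)]
4. After y ≤ 13: [(10,13) (10,4) (31/3,4) (13,6) (17,11) (117/7,13)]
5. Canonical ring: [(10,4) (31/3,4) (13,6) (17,11) (117/7,13) (10,13)]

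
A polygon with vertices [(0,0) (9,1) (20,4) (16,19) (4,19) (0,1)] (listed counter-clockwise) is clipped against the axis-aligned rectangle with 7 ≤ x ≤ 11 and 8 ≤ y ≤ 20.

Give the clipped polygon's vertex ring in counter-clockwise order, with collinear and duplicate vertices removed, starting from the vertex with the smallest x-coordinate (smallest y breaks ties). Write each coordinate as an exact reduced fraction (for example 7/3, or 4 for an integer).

1. After x ≥ 7: [(7,7/9) (9,1) (20,4) (16,19) (7,19)]
2. After x ≤ 11: [(7,7/9) (9,1) (11,17/11) (11,19) (7,19)]
3. After y ≥ 8: [(7,8) (11,8) (11,19) (7,19)]
4. After y ≤ 20: [(7,8) (11,8) (11,19) (7,19)]
5. Canonical ring: [(7,8) (11,8) (11,19) (7,19)]

Clipped polygon: [(7,8) (11,8) (11,19) (7,19)]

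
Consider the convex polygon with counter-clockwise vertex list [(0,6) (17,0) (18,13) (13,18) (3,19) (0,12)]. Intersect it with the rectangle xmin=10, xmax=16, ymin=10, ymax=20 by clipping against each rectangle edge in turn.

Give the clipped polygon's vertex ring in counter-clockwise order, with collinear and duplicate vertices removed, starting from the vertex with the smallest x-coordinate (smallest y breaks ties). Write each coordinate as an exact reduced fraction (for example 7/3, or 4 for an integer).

1. After x ≥ 10: [(10,42/17) (17,0) (18,13) (13,18) (10,183/10)]
2. After x ≤ 16: [(10,42/17) (16,6/17) (16,15) (13,18) (10,183/10)]
3. After y ≥ 10: [(10,10) (16,10) (16,15) (13,18) (10,183/10)]
4. After y ≤ 20: [(10,10) (16,10) (16,15) (13,18) (10,183/10)]
5. Canonical ring: [(10,10) (16,10) (16,15) (13,18) (10,183/10)]

Clipped polygon: [(10,10) (16,10) (16,15) (13,18) (10,183/10)]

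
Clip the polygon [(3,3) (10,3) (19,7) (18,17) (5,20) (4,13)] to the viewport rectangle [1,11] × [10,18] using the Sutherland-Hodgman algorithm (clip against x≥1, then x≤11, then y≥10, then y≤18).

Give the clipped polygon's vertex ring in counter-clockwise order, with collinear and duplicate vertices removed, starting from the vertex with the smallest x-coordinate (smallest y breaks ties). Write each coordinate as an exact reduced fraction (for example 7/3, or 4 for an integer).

Clipped polygon: [(37/10,10) (11,10) (11,18) (33/7,18) (4,13)]

1. After x ≥ 1: [(3,3) (10,3) (19,7) (18,17) (5,20) (4,13)]
2. After x ≤ 11: [(3,3) (10,3) (11,31/9) (11,242/13) (5,20) (4,13)]
3. After y ≥ 10: [(37/10,10) (11,10) (11,242/13) (5,20) (4,13)]
4. After y ≤ 18: [(37/10,10) (11,10) (11,18) (33/7,18) (4,13)]
5. Canonical ring: [(37/10,10) (11,10) (11,18) (33/7,18) (4,13)]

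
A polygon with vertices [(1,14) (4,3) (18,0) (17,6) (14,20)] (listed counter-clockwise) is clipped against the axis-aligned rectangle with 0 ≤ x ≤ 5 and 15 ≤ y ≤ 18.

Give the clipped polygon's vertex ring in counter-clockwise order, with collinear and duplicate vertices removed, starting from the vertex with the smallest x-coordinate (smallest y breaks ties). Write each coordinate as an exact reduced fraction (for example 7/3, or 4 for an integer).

1. After x ≥ 0: [(1,14) (4,3) (18,0) (17,6) (14,20)]
2. After x ≤ 5: [(5,206/13) (1,14) (4,3) (5,39/14)]
3. After y ≥ 15: [(5,15) (5,206/13) (19/6,15)]
4. After y ≤ 18: [(5,15) (5,206/13) (19/6,15)]
5. Canonical ring: [(19/6,15) (5,15) (5,206/13)]

Clipped polygon: [(19/6,15) (5,15) (5,206/13)]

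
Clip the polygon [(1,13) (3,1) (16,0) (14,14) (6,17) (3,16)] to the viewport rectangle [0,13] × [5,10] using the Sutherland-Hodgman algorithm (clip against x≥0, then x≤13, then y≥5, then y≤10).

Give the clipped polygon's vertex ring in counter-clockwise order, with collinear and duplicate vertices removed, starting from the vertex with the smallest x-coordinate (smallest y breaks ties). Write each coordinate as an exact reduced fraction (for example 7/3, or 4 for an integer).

Clipped polygon: [(3/2,10) (7/3,5) (13,5) (13,10)]

1. After x ≥ 0: [(1,13) (3,1) (16,0) (14,14) (6,17) (3,16)]
2. After x ≤ 13: [(1,13) (3,1) (13,3/13) (13,115/8) (6,17) (3,16)]
3. After y ≥ 5: [(1,13) (7/3,5) (13,5) (13,115/8) (6,17) (3,16)]
4. After y ≤ 10: [(3/2,10) (7/3,5) (13,5) (13,10)]
5. Canonical ring: [(3/2,10) (7/3,5) (13,5) (13,10)]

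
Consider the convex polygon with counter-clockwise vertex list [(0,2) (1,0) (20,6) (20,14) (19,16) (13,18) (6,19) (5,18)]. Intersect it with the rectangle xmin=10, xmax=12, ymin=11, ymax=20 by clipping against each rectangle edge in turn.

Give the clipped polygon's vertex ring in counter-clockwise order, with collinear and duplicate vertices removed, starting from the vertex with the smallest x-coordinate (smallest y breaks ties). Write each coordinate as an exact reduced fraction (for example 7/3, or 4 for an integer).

Clipped polygon: [(10,11) (12,11) (12,127/7) (10,129/7)]

1. After x ≥ 10: [(10,54/19) (20,6) (20,14) (19,16) (13,18) (10,129/7)]
2. After x ≤ 12: [(10,54/19) (12,66/19) (12,127/7) (10,129/7)]
3. After y ≥ 11: [(10,11) (12,11) (12,127/7) (10,129/7)]
4. After y ≤ 20: [(10,11) (12,11) (12,127/7) (10,129/7)]
5. Canonical ring: [(10,11) (12,11) (12,127/7) (10,129/7)]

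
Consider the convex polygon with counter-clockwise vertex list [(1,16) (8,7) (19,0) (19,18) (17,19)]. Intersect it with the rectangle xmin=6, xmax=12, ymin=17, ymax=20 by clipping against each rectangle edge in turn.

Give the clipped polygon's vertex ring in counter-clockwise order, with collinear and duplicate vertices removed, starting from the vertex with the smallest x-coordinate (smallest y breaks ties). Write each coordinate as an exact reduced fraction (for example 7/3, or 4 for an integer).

Clipped polygon: [(19/3,17) (12,17) (12,289/16)]

1. After x ≥ 6: [(6,271/16) (6,67/7) (8,7) (19,0) (19,18) (17,19)]
2. After x ≤ 12: [(12,289/16) (6,271/16) (6,67/7) (8,7) (12,49/11)]
3. After y ≥ 17: [(12,17) (12,289/16) (19/3,17)]
4. After y ≤ 20: [(12,17) (12,289/16) (19/3,17)]
5. Canonical ring: [(19/3,17) (12,17) (12,289/16)]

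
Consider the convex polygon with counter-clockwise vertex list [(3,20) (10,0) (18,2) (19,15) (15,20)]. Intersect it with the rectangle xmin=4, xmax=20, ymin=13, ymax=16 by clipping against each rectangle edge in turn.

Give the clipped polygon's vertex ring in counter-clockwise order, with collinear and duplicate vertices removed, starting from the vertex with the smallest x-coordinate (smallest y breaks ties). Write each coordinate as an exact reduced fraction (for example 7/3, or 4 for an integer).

Clipped polygon: [(22/5,16) (109/20,13) (245/13,13) (19,15) (91/5,16)]

1. After x ≥ 4: [(4,20) (4,120/7) (10,0) (18,2) (19,15) (15,20)]
2. After x ≤ 20: [(4,20) (4,120/7) (10,0) (18,2) (19,15) (15,20)]
3. After y ≥ 13: [(4,20) (4,120/7) (109/20,13) (245/13,13) (19,15) (15,20)]
4. After y ≤ 16: [(22/5,16) (109/20,13) (245/13,13) (19,15) (91/5,16)]
5. Canonical ring: [(22/5,16) (109/20,13) (245/13,13) (19,15) (91/5,16)]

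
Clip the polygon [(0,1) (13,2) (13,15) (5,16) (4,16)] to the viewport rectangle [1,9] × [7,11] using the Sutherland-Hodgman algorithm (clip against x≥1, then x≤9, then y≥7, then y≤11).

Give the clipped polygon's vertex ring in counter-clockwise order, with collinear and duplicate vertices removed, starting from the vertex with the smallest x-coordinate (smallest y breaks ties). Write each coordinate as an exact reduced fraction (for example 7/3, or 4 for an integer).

Clipped polygon: [(8/5,7) (9,7) (9,11) (8/3,11)]

1. After x ≥ 1: [(1,19/4) (1,14/13) (13,2) (13,15) (5,16) (4,16)]
2. After x ≤ 9: [(1,19/4) (1,14/13) (9,22/13) (9,31/2) (5,16) (4,16)]
3. After y ≥ 7: [(8/5,7) (9,7) (9,31/2) (5,16) (4,16)]
4. After y ≤ 11: [(8/3,11) (8/5,7) (9,7) (9,11)]
5. Canonical ring: [(8/5,7) (9,7) (9,11) (8/3,11)]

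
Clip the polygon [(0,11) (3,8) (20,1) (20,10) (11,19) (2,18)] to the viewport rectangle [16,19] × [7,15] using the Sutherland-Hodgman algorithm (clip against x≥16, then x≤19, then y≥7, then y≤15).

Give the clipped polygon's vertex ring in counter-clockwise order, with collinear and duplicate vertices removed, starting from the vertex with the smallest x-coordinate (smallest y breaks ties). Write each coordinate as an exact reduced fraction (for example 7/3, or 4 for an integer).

1. After x ≥ 16: [(16,45/17) (20,1) (20,10) (16,14)]
2. After x ≤ 19: [(16,45/17) (19,24/17) (19,11) (16,14)]
3. After y ≥ 7: [(16,7) (19,7) (19,11) (16,14)]
4. After y ≤ 15: [(16,7) (19,7) (19,11) (16,14)]
5. Canonical ring: [(16,7) (19,7) (19,11) (16,14)]

Clipped polygon: [(16,7) (19,7) (19,11) (16,14)]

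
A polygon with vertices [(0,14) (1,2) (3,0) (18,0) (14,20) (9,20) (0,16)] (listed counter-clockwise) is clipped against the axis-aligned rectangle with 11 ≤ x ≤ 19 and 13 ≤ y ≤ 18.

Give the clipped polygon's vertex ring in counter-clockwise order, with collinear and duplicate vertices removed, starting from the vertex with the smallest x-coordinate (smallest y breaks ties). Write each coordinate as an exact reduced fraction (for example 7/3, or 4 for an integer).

Clipped polygon: [(11,13) (77/5,13) (72/5,18) (11,18)]

1. After x ≥ 11: [(11,0) (18,0) (14,20) (11,20)]
2. After x ≤ 19: [(11,0) (18,0) (14,20) (11,20)]
3. After y ≥ 13: [(11,13) (77/5,13) (14,20) (11,20)]
4. After y ≤ 18: [(11,18) (11,13) (77/5,13) (72/5,18)]
5. Canonical ring: [(11,13) (77/5,13) (72/5,18) (11,18)]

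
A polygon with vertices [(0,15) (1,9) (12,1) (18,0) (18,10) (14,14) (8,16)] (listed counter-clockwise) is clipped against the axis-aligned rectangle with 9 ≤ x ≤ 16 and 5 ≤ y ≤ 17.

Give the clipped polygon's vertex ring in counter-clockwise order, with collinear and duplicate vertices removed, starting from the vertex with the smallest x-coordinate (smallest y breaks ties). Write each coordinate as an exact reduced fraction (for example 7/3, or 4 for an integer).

Clipped polygon: [(9,5) (16,5) (16,12) (14,14) (9,47/3)]

1. After x ≥ 9: [(9,35/11) (12,1) (18,0) (18,10) (14,14) (9,47/3)]
2. After x ≤ 16: [(9,35/11) (12,1) (16,1/3) (16,12) (14,14) (9,47/3)]
3. After y ≥ 5: [(9,5) (16,5) (16,12) (14,14) (9,47/3)]
4. After y ≤ 17: [(9,5) (16,5) (16,12) (14,14) (9,47/3)]
5. Canonical ring: [(9,5) (16,5) (16,12) (14,14) (9,47/3)]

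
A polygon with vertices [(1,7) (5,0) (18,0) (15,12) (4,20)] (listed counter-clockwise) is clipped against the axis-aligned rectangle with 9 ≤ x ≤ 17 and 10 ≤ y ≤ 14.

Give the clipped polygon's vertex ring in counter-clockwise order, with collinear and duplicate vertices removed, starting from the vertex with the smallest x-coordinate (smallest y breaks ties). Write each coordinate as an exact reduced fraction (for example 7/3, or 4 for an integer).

Clipped polygon: [(9,10) (31/2,10) (15,12) (49/4,14) (9,14)]

1. After x ≥ 9: [(9,0) (18,0) (15,12) (9,180/11)]
2. After x ≤ 17: [(9,0) (17,0) (17,4) (15,12) (9,180/11)]
3. After y ≥ 10: [(9,10) (31/2,10) (15,12) (9,180/11)]
4. After y ≤ 14: [(9,14) (9,10) (31/2,10) (15,12) (49/4,14)]
5. Canonical ring: [(9,10) (31/2,10) (15,12) (49/4,14) (9,14)]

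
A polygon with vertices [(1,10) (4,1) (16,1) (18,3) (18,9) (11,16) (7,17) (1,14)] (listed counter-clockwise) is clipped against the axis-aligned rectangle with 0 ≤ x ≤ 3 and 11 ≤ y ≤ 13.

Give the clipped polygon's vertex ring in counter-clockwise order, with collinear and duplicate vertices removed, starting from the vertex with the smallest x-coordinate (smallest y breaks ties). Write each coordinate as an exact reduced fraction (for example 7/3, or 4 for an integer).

1. After x ≥ 0: [(1,10) (4,1) (16,1) (18,3) (18,9) (11,16) (7,17) (1,14)]
2. After x ≤ 3: [(1,10) (3,4) (3,15) (1,14)]
3. After y ≥ 11: [(1,11) (3,11) (3,15) (1,14)]
4. After y ≤ 13: [(1,13) (1,11) (3,11) (3,13)]
5. Canonical ring: [(1,11) (3,11) (3,13) (1,13)]

Clipped polygon: [(1,11) (3,11) (3,13) (1,13)]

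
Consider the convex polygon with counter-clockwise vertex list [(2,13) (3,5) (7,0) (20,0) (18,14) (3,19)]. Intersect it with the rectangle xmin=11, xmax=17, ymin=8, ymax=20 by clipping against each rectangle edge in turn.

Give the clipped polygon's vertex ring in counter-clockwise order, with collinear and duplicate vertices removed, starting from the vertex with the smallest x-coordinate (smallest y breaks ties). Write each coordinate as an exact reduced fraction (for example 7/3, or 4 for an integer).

1. After x ≥ 11: [(11,0) (20,0) (18,14) (11,49/3)]
2. After x ≤ 17: [(11,0) (17,0) (17,43/3) (11,49/3)]
3. After y ≥ 8: [(11,8) (17,8) (17,43/3) (11,49/3)]
4. After y ≤ 20: [(11,8) (17,8) (17,43/3) (11,49/3)]
5. Canonical ring: [(11,8) (17,8) (17,43/3) (11,49/3)]

Clipped polygon: [(11,8) (17,8) (17,43/3) (11,49/3)]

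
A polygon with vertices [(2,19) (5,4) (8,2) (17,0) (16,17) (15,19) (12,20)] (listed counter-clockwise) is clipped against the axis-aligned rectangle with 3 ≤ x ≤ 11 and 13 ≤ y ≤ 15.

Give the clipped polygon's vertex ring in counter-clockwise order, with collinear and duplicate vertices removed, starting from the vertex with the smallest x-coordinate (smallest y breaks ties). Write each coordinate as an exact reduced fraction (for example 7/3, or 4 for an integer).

1. After x ≥ 3: [(3,191/10) (3,14) (5,4) (8,2) (17,0) (16,17) (15,19) (12,20)]
2. After x ≤ 11: [(11,199/10) (3,191/10) (3,14) (5,4) (8,2) (11,4/3)]
3. After y ≥ 13: [(11,13) (11,199/10) (3,191/10) (3,14) (16/5,13)]
4. After y ≤ 15: [(11,13) (11,15) (3,15) (3,14) (16/5,13)]
5. Canonical ring: [(3,14) (16/5,13) (11,13) (11,15) (3,15)]

Clipped polygon: [(3,14) (16/5,13) (11,13) (11,15) (3,15)]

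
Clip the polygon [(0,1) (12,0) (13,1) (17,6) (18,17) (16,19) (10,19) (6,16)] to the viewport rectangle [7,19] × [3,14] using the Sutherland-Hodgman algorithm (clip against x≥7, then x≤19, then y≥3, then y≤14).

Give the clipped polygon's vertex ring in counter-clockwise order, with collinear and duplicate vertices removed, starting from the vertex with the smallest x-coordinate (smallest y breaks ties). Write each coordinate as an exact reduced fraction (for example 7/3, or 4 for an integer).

Clipped polygon: [(7,3) (73/5,3) (17,6) (195/11,14) (7,14)]

1. After x ≥ 7: [(7,5/12) (12,0) (13,1) (17,6) (18,17) (16,19) (10,19) (7,67/4)]
2. After x ≤ 19: [(7,5/12) (12,0) (13,1) (17,6) (18,17) (16,19) (10,19) (7,67/4)]
3. After y ≥ 3: [(7,3) (73/5,3) (17,6) (18,17) (16,19) (10,19) (7,67/4)]
4. After y ≤ 14: [(7,14) (7,3) (73/5,3) (17,6) (195/11,14)]
5. Canonical ring: [(7,3) (73/5,3) (17,6) (195/11,14) (7,14)]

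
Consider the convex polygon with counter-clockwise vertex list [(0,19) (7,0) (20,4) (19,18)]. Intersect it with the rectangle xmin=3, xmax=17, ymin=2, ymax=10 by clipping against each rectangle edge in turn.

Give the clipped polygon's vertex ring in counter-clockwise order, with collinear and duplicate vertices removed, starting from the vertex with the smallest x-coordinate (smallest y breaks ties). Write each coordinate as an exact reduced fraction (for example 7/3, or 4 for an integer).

1. After x ≥ 3: [(3,358/19) (3,76/7) (7,0) (20,4) (19,18)]
2. After x ≤ 17: [(17,344/19) (3,358/19) (3,76/7) (7,0) (17,40/13)]
3. After y ≥ 2: [(17,344/19) (3,358/19) (3,76/7) (119/19,2) (27/2,2) (17,40/13)]
4. After y ≤ 10: [(17,10) (63/19,10) (119/19,2) (27/2,2) (17,40/13)]
5. Canonical ring: [(63/19,10) (119/19,2) (27/2,2) (17,40/13) (17,10)]

Clipped polygon: [(63/19,10) (119/19,2) (27/2,2) (17,40/13) (17,10)]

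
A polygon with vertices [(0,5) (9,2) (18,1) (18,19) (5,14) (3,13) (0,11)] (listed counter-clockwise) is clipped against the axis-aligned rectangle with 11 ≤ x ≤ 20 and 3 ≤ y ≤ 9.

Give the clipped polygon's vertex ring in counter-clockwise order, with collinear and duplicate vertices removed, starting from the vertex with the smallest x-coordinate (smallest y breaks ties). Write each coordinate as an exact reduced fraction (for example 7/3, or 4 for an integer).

Clipped polygon: [(11,3) (18,3) (18,9) (11,9)]

1. After x ≥ 11: [(11,16/9) (18,1) (18,19) (11,212/13)]
2. After x ≤ 20: [(11,16/9) (18,1) (18,19) (11,212/13)]
3. After y ≥ 3: [(11,3) (18,3) (18,19) (11,212/13)]
4. After y ≤ 9: [(11,9) (11,3) (18,3) (18,9)]
5. Canonical ring: [(11,3) (18,3) (18,9) (11,9)]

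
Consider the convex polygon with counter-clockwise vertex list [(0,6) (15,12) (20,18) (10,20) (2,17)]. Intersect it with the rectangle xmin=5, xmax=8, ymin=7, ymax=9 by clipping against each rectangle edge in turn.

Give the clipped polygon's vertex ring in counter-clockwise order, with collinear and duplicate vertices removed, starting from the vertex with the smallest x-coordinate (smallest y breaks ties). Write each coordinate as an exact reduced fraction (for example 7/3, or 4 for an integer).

Clipped polygon: [(5,8) (15/2,9) (5,9)]

1. After x ≥ 5: [(5,8) (15,12) (20,18) (10,20) (5,145/8)]
2. After x ≤ 8: [(5,8) (8,46/5) (8,77/4) (5,145/8)]
3. After y ≥ 7: [(5,8) (8,46/5) (8,77/4) (5,145/8)]
4. After y ≤ 9: [(5,9) (5,8) (15/2,9)]
5. Canonical ring: [(5,8) (15/2,9) (5,9)]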